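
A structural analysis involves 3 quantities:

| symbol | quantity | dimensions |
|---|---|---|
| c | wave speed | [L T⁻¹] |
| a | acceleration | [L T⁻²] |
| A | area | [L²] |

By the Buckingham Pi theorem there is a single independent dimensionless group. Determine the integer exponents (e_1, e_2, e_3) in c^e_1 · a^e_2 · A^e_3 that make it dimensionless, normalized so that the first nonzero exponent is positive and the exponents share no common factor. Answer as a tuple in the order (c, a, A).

L: e_1·(1) + e_2·(1) + e_3·(2) = 0
T: e_1·(-1) + e_2·(-2) + e_3·(0) = 0
Solving this homogeneous linear system for the smallest-integer solution (first nonzero entry positive) gives (4, -2, -1).

(4, -2, -1)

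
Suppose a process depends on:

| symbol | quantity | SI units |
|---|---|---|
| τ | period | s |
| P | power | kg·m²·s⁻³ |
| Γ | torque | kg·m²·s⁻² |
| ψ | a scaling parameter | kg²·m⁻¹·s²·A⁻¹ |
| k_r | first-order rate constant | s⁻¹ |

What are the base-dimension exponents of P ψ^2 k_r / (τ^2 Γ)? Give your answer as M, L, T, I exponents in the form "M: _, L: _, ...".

M: 4, L: -2, T: 0, I: -2

Collect each base-dimension exponent across the product:
  M: −2·(0) + (1) − (1) + 2·(2) + (0) = 4
  L: −2·(0) + (2) − (2) + 2·(-1) + (0) = -2
  T: −2·(1) + (-3) − (-2) + 2·(2) + (-1) = 0
  I: −2·(0) + (0) − (0) + 2·(-1) + (0) = -2
So the dimensions are [M⁴ L⁻² I⁻²].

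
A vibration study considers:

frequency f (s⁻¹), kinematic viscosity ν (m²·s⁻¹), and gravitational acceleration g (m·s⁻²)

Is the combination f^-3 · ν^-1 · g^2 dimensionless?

Sum the exponent of each base dimension across the product:
  M: −3·[f]_M − [ν]_M + 2·[g]_M = −3·(0) − (0) + 2·(0) = 0
  L: −3·[f]_L − [ν]_L + 2·[g]_L = −3·(0) − (2) + 2·(1) = 0
  T: −3·[f]_T − [ν]_T + 2·[g]_T = −3·(-1) − (-1) + 2·(-2) = 0
All base exponents vanish — dimensionless.

yes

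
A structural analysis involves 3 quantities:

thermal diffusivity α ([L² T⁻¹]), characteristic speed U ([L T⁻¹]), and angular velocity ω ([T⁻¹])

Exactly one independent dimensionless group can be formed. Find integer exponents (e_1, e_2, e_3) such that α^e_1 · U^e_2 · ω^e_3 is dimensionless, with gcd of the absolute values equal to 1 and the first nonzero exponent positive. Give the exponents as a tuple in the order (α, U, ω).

(1, -2, 1)

L: e_1·(2) + e_2·(1) + e_3·(0) = 0
T: e_1·(-1) + e_2·(-1) + e_3·(-1) = 0
Solving this homogeneous linear system for the smallest-integer solution (first nonzero entry positive) gives (1, -2, 1).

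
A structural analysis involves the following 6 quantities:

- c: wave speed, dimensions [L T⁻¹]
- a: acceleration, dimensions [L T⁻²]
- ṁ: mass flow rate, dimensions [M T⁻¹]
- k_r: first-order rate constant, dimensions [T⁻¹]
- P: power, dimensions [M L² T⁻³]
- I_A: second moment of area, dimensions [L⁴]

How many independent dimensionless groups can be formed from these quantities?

There are 6 variables and 3 base dimensions (M, L, T).
The dimension matrix has rank 3.
Independent dimensionless groups: 6 − 3 = 3.

3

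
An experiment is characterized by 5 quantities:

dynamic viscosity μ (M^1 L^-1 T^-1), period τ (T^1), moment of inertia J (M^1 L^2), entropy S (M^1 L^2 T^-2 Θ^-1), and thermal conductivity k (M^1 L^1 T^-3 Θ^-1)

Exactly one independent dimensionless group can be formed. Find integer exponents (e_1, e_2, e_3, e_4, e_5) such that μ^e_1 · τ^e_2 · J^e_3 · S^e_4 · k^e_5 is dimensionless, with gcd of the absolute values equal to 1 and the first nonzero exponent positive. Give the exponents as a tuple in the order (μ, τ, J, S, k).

M: e_1·(1) + e_2·(0) + e_3·(1) + e_4·(1) + e_5·(1) = 0
L: e_1·(-1) + e_2·(0) + e_3·(2) + e_4·(2) + e_5·(1) = 0
T: e_1·(-1) + e_2·(1) + e_3·(0) + e_4·(-2) + e_5·(-3) = 0
Θ: e_1·(0) + e_2·(0) + e_3·(0) + e_4·(-1) + e_5·(-1) = 0
Solving this homogeneous linear system for the smallest-integer solution (first nonzero entry positive) gives (1, -2, -1, 3, -3).

(1, -2, -1, 3, -3)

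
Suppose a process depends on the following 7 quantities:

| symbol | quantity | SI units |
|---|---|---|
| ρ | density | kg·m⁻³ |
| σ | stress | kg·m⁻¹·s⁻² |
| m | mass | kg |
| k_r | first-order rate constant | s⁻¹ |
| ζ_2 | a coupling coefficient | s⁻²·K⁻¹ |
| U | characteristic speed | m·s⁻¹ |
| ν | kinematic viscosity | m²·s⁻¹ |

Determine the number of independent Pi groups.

There are 7 variables and 4 base dimensions (M, L, T, Θ).
The dimension matrix has rank 4.
Independent dimensionless groups: 7 − 4 = 3.

3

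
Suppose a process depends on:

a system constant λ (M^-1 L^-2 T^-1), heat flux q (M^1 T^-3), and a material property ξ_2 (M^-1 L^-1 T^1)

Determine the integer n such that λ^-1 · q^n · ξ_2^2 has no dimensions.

1

Balance the M exponent: (1)·n from q, plus −(-1) + 2·(-1) = -1 from the rest, must sum to zero.
n − 1 = 0, so n = 1.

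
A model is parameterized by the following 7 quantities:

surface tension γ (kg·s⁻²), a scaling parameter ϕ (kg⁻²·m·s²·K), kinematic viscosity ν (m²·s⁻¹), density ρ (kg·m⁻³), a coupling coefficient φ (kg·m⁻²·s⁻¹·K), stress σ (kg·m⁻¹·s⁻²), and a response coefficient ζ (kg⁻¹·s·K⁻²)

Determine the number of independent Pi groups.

3

There are 7 variables and 4 base dimensions (M, L, T, Θ).
The dimension matrix has rank 4.
Independent dimensionless groups: 7 − 4 = 3.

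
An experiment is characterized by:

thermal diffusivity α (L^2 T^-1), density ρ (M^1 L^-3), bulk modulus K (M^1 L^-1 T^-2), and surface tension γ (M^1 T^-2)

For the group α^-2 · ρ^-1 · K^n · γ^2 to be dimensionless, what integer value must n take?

Balance the M exponent: (1)·n from K, plus −2·(0) − (1) + 2·(1) = 1 from the rest, must sum to zero.
n + 1 = 0, so n = -1.

-1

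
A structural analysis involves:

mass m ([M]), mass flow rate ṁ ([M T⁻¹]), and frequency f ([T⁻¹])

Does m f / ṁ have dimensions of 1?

Sum the exponent of each base dimension across the product:
  M: [m]_M − [ṁ]_M + [f]_M = (1) − (1) + (0) = 0
  L: [m]_L − [ṁ]_L + [f]_L = (0) − (0) + (0) = 0
  T: [m]_T − [ṁ]_T + [f]_T = (0) − (-1) + (-1) = 0
All base exponents vanish — dimensionless.

yes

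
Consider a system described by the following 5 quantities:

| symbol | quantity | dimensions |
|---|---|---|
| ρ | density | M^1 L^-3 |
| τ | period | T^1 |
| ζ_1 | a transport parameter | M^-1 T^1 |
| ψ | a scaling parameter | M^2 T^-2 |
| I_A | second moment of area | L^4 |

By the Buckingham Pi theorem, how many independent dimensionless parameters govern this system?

2

There are 5 variables and 3 base dimensions (M, L, T).
The dimension matrix has rank 3.
Independent dimensionless groups: 5 − 3 = 2.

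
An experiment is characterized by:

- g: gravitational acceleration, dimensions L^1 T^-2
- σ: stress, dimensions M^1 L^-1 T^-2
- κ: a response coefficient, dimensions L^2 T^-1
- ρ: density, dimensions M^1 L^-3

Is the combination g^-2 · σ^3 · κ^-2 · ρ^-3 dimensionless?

yes

Sum the exponent of each base dimension across the product:
  M: −2·[g]_M + 3·[σ]_M − 2·[κ]_M − 3·[ρ]_M = −2·(0) + 3·(1) − 2·(0) − 3·(1) = 0
  L: −2·[g]_L + 3·[σ]_L − 2·[κ]_L − 3·[ρ]_L = −2·(1) + 3·(-1) − 2·(2) − 3·(-3) = 0
  T: −2·[g]_T + 3·[σ]_T − 2·[κ]_T − 3·[ρ]_T = −2·(-2) + 3·(-2) − 2·(-1) − 3·(0) = 0
All base exponents vanish — dimensionless.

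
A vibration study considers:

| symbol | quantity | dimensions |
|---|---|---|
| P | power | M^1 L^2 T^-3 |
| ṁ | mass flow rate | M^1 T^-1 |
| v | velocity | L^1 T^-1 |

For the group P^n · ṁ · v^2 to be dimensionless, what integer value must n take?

Balance the M exponent: (1)·n from P, plus (1) + 2·(0) = 1 from the rest, must sum to zero.
n + 1 = 0, so n = -1.

-1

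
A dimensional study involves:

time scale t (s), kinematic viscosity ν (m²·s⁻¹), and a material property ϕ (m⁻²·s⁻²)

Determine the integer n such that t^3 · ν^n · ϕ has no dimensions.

Balance the L exponent: (2)·n from ν, plus 3·(0) + (-2) = -2 from the rest, must sum to zero.
2n − 2 = 0, so n = 1.

1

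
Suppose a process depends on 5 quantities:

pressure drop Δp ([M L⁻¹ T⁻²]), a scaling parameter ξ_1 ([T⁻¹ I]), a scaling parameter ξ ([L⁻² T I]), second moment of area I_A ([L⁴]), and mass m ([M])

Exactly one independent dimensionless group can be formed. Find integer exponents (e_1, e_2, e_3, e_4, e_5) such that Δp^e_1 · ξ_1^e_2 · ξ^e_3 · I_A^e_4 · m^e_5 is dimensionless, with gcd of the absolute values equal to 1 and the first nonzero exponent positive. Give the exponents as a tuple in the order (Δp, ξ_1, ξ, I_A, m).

M: e_1·(1) + e_2·(0) + e_3·(0) + e_4·(0) + e_5·(1) = 0
L: e_1·(-1) + e_2·(0) + e_3·(-2) + e_4·(4) + e_5·(0) = 0
T: e_1·(-2) + e_2·(-1) + e_3·(1) + e_4·(0) + e_5·(0) = 0
I: e_1·(0) + e_2·(1) + e_3·(1) + e_4·(0) + e_5·(0) = 0
Solving this homogeneous linear system for the smallest-integer solution (first nonzero entry positive) gives (4, -4, 4, 3, -4).

(4, -4, 4, 3, -4)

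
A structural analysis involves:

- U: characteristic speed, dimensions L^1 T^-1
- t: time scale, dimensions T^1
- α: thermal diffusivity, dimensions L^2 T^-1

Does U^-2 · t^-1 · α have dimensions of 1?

yes

Sum the exponent of each base dimension across the product:
  M: −2·[U]_M − [t]_M + [α]_M = −2·(0) − (0) + (0) = 0
  L: −2·[U]_L − [t]_L + [α]_L = −2·(1) − (0) + (2) = 0
  T: −2·[U]_T − [t]_T + [α]_T = −2·(-1) − (1) + (-1) = 0
All base exponents vanish — dimensionless.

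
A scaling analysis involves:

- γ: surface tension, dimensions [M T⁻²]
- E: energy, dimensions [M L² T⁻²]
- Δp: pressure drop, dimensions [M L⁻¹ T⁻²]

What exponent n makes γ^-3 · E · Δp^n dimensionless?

Balance the M exponent: (1)·n from Δp, plus −3·(1) + (1) = -2 from the rest, must sum to zero.
n − 2 = 0, so n = 2.

2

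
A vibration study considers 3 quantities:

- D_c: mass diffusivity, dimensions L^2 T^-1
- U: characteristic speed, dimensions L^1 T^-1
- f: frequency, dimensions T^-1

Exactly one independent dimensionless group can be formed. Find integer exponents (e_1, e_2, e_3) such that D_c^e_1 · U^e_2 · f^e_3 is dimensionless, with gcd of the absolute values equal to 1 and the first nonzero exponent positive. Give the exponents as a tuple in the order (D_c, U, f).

L: e_1·(2) + e_2·(1) + e_3·(0) = 0
T: e_1·(-1) + e_2·(-1) + e_3·(-1) = 0
Solving this homogeneous linear system for the smallest-integer solution (first nonzero entry positive) gives (1, -2, 1).

(1, -2, 1)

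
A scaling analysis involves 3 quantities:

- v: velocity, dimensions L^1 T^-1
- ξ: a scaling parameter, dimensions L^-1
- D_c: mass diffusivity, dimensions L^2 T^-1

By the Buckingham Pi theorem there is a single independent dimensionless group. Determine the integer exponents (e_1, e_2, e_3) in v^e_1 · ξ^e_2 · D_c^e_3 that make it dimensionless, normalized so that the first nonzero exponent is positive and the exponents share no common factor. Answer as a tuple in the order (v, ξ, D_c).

L: e_1·(1) + e_2·(-1) + e_3·(2) = 0
T: e_1·(-1) + e_2·(0) + e_3·(-1) = 0
Solving this homogeneous linear system for the smallest-integer solution (first nonzero entry positive) gives (1, -1, -1).

(1, -1, -1)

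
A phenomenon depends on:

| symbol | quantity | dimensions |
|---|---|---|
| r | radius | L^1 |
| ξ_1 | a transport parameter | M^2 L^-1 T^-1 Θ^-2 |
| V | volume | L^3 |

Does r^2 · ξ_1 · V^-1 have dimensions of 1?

no

Sum the exponent of each base dimension across the product:
  M: 2·[r]_M + [ξ_1]_M − [V]_M = 2·(0) + (2) − (0) = 2
  L: 2·[r]_L + [ξ_1]_L − [V]_L = 2·(1) + (-1) − (3) = -2
  T: 2·[r]_T + [ξ_1]_T − [V]_T = 2·(0) + (-1) − (0) = -1
  Θ: 2·[r]_Θ + [ξ_1]_Θ − [V]_Θ = 2·(0) + (-2) − (0) = -2
Net dimensions [M² L⁻² T⁻¹ Θ⁻²] ≠ [1] — not dimensionless.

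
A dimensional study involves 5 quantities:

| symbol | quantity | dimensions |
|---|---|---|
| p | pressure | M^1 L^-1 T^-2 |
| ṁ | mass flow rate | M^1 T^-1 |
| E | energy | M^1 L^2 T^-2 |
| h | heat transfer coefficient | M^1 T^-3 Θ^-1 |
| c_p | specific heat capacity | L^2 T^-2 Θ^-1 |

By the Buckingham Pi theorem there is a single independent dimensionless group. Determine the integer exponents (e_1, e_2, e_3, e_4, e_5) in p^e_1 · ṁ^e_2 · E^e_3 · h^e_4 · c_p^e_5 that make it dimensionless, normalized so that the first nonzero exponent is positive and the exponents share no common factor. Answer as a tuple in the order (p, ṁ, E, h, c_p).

(2, 3, -2, -3, 3)

M: e_1·(1) + e_2·(1) + e_3·(1) + e_4·(1) + e_5·(0) = 0
L: e_1·(-1) + e_2·(0) + e_3·(2) + e_4·(0) + e_5·(2) = 0
T: e_1·(-2) + e_2·(-1) + e_3·(-2) + e_4·(-3) + e_5·(-2) = 0
Θ: e_1·(0) + e_2·(0) + e_3·(0) + e_4·(-1) + e_5·(-1) = 0
Solving this homogeneous linear system for the smallest-integer solution (first nonzero entry positive) gives (2, 3, -2, -3, 3).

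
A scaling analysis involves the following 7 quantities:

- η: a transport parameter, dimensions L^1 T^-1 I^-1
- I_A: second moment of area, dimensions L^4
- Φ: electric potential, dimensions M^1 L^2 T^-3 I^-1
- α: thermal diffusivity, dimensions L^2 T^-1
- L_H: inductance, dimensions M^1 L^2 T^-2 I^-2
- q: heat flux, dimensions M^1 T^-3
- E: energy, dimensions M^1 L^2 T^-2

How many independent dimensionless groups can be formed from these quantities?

3

There are 7 variables and 4 base dimensions (M, L, T, I).
The dimension matrix has rank 4.
Independent dimensionless groups: 7 − 4 = 3.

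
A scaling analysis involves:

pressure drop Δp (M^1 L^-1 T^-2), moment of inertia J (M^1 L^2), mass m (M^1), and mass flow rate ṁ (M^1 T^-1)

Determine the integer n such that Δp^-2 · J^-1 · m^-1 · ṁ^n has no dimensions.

Balance the M exponent: (1)·n from ṁ, plus −2·(1) − (1) − (1) = -4 from the rest, must sum to zero.
n − 4 = 0, so n = 4.

4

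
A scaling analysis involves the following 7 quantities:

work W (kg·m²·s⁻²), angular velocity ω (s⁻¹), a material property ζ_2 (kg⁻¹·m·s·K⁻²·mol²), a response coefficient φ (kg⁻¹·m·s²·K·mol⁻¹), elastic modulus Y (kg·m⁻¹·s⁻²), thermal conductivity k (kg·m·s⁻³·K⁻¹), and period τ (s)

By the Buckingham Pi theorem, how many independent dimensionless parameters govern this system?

There are 7 variables and 5 base dimensions (M, L, T, Θ, N).
The dimension matrix has rank 5.
Independent dimensionless groups: 7 − 5 = 2.

2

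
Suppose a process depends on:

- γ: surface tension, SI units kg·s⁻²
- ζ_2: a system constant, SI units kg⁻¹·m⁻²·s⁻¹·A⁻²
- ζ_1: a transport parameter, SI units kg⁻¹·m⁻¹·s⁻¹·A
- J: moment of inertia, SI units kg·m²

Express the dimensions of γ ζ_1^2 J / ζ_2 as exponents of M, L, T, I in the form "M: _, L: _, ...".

Collect each base-dimension exponent across the product:
  M: (1) − (-1) + 2·(-1) + (1) = 1
  L: (0) − (-2) + 2·(-1) + (2) = 2
  T: (-2) − (-1) + 2·(-1) + (0) = -3
  I: (0) − (-2) + 2·(1) + (0) = 4
So the dimensions are [M L² T⁻³ I⁴].

M: 1, L: 2, T: -3, I: 4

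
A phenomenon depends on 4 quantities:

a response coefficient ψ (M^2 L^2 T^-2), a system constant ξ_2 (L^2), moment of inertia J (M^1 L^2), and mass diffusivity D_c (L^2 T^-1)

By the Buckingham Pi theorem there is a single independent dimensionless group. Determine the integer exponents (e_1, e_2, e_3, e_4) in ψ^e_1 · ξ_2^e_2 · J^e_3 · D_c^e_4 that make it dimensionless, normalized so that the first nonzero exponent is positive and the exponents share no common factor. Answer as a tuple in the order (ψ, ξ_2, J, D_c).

(1, 3, -2, -2)

M: e_1·(2) + e_2·(0) + e_3·(1) + e_4·(0) = 0
L: e_1·(2) + e_2·(2) + e_3·(2) + e_4·(2) = 0
T: e_1·(-2) + e_2·(0) + e_3·(0) + e_4·(-1) = 0
Solving this homogeneous linear system for the smallest-integer solution (first nonzero entry positive) gives (1, 3, -2, -2).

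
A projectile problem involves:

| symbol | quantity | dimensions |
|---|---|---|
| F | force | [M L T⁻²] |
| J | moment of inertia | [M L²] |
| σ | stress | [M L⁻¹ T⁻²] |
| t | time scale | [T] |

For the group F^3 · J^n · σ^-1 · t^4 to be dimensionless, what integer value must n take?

Balance the M exponent: (1)·n from J, plus 3·(1) − (1) + 4·(0) = 2 from the rest, must sum to zero.
n + 2 = 0, so n = -2.

-2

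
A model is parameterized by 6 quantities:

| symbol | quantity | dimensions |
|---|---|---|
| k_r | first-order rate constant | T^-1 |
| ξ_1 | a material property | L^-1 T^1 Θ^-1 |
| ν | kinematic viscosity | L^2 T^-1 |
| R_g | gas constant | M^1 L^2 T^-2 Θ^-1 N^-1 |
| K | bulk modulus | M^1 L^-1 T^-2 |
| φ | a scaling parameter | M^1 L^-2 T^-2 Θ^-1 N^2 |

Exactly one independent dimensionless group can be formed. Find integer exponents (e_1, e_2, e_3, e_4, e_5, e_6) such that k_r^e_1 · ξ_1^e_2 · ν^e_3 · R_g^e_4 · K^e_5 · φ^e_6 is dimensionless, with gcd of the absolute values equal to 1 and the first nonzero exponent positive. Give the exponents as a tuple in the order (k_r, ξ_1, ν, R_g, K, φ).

(1, -3, -4, 2, -3, 1)

M: e_1·(0) + e_2·(0) + e_3·(0) + e_4·(1) + e_5·(1) + e_6·(1) = 0
L: e_1·(0) + e_2·(-1) + e_3·(2) + e_4·(2) + e_5·(-1) + e_6·(-2) = 0
T: e_1·(-1) + e_2·(1) + e_3·(-1) + e_4·(-2) + e_5·(-2) + e_6·(-2) = 0
Θ: e_1·(0) + e_2·(-1) + e_3·(0) + e_4·(-1) + e_5·(0) + e_6·(-1) = 0
N: e_1·(0) + e_2·(0) + e_3·(0) + e_4·(-1) + e_5·(0) + e_6·(2) = 0
Solving this homogeneous linear system for the smallest-integer solution (first nonzero entry positive) gives (1, -3, -4, 2, -3, 1).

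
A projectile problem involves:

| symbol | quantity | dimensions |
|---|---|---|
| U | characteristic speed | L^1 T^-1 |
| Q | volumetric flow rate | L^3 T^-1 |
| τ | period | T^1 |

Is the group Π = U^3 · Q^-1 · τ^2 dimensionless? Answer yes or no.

Sum the exponent of each base dimension across the product:
  M: 3·[U]_M − [Q]_M + 2·[τ]_M = 3·(0) − (0) + 2·(0) = 0
  L: 3·[U]_L − [Q]_L + 2·[τ]_L = 3·(1) − (3) + 2·(0) = 0
  T: 3·[U]_T − [Q]_T + 2·[τ]_T = 3·(-1) − (-1) + 2·(1) = 0
All base exponents vanish — dimensionless.

yes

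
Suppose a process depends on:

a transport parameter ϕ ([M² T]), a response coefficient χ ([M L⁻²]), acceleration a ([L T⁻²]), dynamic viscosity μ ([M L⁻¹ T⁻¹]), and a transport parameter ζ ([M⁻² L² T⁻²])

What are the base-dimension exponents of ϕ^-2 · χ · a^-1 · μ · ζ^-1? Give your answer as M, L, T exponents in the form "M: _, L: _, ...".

M: 0, L: -6, T: 1

Collect each base-dimension exponent across the product:
  M: −2·(2) + (1) − (0) + (1) − (-2) = 0
  L: −2·(0) + (-2) − (1) + (-1) − (2) = -6
  T: −2·(1) + (0) − (-2) + (-1) − (-2) = 1
So the dimensions are [L⁻⁶ T].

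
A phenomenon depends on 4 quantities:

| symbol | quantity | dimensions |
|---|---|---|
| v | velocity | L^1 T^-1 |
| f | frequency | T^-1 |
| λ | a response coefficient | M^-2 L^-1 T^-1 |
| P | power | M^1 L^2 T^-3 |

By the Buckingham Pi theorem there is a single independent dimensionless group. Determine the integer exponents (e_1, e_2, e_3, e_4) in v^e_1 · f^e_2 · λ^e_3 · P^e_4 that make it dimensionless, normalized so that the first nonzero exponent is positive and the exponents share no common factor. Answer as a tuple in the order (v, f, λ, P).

M: e_1·(0) + e_2·(0) + e_3·(-2) + e_4·(1) = 0
L: e_1·(1) + e_2·(0) + e_3·(-1) + e_4·(2) = 0
T: e_1·(-1) + e_2·(-1) + e_3·(-1) + e_4·(-3) = 0
Solving this homogeneous linear system for the smallest-integer solution (first nonzero entry positive) gives (3, 4, -1, -2).

(3, 4, -1, -2)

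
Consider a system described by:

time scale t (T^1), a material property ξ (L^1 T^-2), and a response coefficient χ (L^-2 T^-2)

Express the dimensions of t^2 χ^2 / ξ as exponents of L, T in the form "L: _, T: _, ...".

Collect each base-dimension exponent across the product:
  L: 2·(0) − (1) + 2·(-2) = -5
  T: 2·(1) − (-2) + 2·(-2) = 0
So the dimensions are [L⁻⁵].

L: -5, T: 0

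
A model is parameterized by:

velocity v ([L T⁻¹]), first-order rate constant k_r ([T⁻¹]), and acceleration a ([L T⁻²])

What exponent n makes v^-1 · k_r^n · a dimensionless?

Balance the T exponent: (-1)·n from k_r, plus −(-1) + (-2) = -1 from the rest, must sum to zero.
−n − 1 = 0, so n = -1.

-1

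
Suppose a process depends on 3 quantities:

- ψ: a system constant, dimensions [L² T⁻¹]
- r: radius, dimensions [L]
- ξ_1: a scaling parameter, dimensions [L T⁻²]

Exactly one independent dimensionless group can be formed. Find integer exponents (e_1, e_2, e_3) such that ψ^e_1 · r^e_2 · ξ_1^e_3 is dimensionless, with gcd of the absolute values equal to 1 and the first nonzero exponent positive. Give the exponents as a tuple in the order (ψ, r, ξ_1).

(2, -3, -1)

L: e_1·(2) + e_2·(1) + e_3·(1) = 0
T: e_1·(-1) + e_2·(0) + e_3·(-2) = 0
Solving this homogeneous linear system for the smallest-integer solution (first nonzero entry positive) gives (2, -3, -1).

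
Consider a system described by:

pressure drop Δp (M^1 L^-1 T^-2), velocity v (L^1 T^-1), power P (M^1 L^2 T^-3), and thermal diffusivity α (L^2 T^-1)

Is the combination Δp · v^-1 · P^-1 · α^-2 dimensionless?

Sum the exponent of each base dimension across the product:
  M: [Δp]_M − [v]_M − [P]_M − 2·[α]_M = (1) − (0) − (1) − 2·(0) = 0
  L: [Δp]_L − [v]_L − [P]_L − 2·[α]_L = (-1) − (1) − (2) − 2·(2) = -8
  T: [Δp]_T − [v]_T − [P]_T − 2·[α]_T = (-2) − (-1) − (-3) − 2·(-1) = 4
Net dimensions [L⁻⁸ T⁴] ≠ [1] — not dimensionless.

no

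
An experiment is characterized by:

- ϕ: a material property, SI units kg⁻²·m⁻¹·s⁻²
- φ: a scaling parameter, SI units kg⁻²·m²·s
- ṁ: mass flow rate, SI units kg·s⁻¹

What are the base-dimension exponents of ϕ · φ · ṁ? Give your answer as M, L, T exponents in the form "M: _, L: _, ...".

Collect each base-dimension exponent across the product:
  M: (-2) + (-2) + (1) = -3
  L: (-1) + (2) + (0) = 1
  T: (-2) + (1) + (-1) = -2
So the dimensions are [M⁻³ L T⁻²].

M: -3, L: 1, T: -2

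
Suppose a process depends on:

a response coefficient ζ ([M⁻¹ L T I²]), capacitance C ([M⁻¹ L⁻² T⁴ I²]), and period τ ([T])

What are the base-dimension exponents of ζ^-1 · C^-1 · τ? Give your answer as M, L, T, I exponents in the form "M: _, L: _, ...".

Collect each base-dimension exponent across the product:
  M: −(-1) − (-1) + (0) = 2
  L: −(1) − (-2) + (0) = 1
  T: −(1) − (4) + (1) = -4
  I: −(2) − (2) + (0) = -4
So the dimensions are [M² L T⁻⁴ I⁻⁴].

M: 2, L: 1, T: -4, I: -4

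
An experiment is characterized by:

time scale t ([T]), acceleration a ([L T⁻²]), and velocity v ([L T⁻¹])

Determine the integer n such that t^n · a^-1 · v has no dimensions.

Balance the T exponent: (1)·n from t, plus −(-2) + (-1) = 1 from the rest, must sum to zero.
n + 1 = 0, so n = -1.

-1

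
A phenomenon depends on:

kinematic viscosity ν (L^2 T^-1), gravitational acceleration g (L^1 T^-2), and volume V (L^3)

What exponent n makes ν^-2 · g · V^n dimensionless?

Balance the L exponent: (3)·n from V, plus −2·(2) + (1) = -3 from the rest, must sum to zero.
3n − 3 = 0, so n = 1.

1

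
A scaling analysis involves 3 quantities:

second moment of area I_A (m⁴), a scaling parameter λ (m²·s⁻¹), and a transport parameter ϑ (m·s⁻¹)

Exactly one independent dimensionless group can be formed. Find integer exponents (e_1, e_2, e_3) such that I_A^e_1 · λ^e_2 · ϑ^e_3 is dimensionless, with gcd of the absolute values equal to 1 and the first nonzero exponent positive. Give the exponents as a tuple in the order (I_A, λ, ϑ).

(1, -4, 4)

L: e_1·(4) + e_2·(2) + e_3·(1) = 0
T: e_1·(0) + e_2·(-1) + e_3·(-1) = 0
Solving this homogeneous linear system for the smallest-integer solution (first nonzero entry positive) gives (1, -4, 4).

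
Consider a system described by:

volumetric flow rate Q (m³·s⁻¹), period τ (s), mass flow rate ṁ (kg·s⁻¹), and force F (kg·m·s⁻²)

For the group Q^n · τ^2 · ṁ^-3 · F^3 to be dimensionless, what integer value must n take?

Balance the L exponent: (3)·n from Q, plus 2·(0) − 3·(0) + 3·(1) = 3 from the rest, must sum to zero.
3n + 3 = 0, so n = -1.

-1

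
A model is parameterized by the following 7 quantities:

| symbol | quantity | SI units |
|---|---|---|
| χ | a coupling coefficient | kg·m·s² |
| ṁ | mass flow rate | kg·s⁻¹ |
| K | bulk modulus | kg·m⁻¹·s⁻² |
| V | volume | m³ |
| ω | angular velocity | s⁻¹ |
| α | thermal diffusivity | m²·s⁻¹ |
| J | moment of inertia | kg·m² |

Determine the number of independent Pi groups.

4

There are 7 variables and 3 base dimensions (M, L, T).
The dimension matrix has rank 3.
Independent dimensionless groups: 7 − 3 = 4.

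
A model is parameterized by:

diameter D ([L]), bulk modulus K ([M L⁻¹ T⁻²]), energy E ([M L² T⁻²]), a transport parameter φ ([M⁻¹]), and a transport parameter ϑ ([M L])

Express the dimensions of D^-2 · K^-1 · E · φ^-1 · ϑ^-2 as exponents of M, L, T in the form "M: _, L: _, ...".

M: -1, L: -1, T: 0

Collect each base-dimension exponent across the product:
  M: −2·(0) − (1) + (1) − (-1) − 2·(1) = -1
  L: −2·(1) − (-1) + (2) − (0) − 2·(1) = -1
  T: −2·(0) − (-2) + (-2) − (0) − 2·(0) = 0
So the dimensions are [M⁻¹ L⁻¹].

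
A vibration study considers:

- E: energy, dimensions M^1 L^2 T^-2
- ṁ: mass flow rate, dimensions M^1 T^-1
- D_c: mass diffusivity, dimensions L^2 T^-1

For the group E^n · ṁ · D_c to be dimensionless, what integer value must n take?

-1

Balance the M exponent: (1)·n from E, plus (1) + (0) = 1 from the rest, must sum to zero.
n + 1 = 0, so n = -1.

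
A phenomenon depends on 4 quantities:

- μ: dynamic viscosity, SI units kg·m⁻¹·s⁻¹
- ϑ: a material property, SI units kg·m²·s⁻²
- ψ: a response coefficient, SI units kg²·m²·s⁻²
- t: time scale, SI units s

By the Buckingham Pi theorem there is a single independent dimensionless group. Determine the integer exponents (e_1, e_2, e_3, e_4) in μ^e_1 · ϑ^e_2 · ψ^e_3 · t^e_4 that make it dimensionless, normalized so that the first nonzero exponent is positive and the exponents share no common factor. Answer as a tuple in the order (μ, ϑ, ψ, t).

(2, 4, -3, 4)

M: e_1·(1) + e_2·(1) + e_3·(2) + e_4·(0) = 0
L: e_1·(-1) + e_2·(2) + e_3·(2) + e_4·(0) = 0
T: e_1·(-1) + e_2·(-2) + e_3·(-2) + e_4·(1) = 0
Solving this homogeneous linear system for the smallest-integer solution (first nonzero entry positive) gives (2, 4, -3, 4).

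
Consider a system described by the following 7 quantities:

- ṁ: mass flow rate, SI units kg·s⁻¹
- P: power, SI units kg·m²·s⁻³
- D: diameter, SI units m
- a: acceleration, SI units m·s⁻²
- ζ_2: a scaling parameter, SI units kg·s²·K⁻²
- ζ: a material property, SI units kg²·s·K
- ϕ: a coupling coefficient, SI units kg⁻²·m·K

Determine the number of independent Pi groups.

There are 7 variables and 4 base dimensions (M, L, T, Θ).
The dimension matrix has rank 4.
Independent dimensionless groups: 7 − 4 = 3.

3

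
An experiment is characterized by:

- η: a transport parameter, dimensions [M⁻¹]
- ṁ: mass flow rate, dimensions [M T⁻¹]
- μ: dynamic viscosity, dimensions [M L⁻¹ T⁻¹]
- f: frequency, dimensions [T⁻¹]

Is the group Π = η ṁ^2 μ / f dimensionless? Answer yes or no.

no

Sum the exponent of each base dimension across the product:
  M: [η]_M + 2·[ṁ]_M + [μ]_M − [f]_M = (-1) + 2·(1) + (1) − (0) = 2
  L: [η]_L + 2·[ṁ]_L + [μ]_L − [f]_L = (0) + 2·(0) + (-1) − (0) = -1
  T: [η]_T + 2·[ṁ]_T + [μ]_T − [f]_T = (0) + 2·(-1) + (-1) − (-1) = -2
Net dimensions [M² L⁻¹ T⁻²] ≠ [1] — not dimensionless.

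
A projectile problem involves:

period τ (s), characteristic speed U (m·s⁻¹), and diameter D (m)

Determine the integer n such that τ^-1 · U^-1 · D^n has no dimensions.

Balance the L exponent: (1)·n from D, plus −(0) − (1) = -1 from the rest, must sum to zero.
n − 1 = 0, so n = 1.

1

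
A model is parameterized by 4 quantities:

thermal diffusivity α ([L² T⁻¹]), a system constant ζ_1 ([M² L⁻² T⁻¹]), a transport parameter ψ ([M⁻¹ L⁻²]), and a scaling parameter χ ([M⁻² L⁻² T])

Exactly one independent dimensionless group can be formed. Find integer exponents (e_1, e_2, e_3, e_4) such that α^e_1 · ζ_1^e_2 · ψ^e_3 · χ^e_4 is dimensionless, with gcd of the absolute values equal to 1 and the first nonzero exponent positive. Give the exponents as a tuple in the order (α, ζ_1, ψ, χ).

M: e_1·(0) + e_2·(2) + e_3·(-1) + e_4·(-2) = 0
L: e_1·(2) + e_2·(-2) + e_3·(-2) + e_4·(-2) = 0
T: e_1·(-1) + e_2·(-1) + e_3·(0) + e_4·(1) = 0
Solving this homogeneous linear system for the smallest-integer solution (first nonzero entry positive) gives (1, 1, -2, 2).

(1, 1, -2, 2)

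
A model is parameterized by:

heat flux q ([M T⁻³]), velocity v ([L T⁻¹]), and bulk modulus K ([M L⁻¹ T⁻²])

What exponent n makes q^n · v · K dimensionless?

Balance the M exponent: (1)·n from q, plus (0) + (1) = 1 from the rest, must sum to zero.
n + 1 = 0, so n = -1.

-1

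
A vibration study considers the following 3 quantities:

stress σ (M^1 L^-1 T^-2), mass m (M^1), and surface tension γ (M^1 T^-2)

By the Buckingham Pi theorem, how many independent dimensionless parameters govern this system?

0

There are 3 variables and 3 base dimensions (M, L, T).
The dimension matrix has rank 3.
Independent dimensionless groups: 3 − 3 = 0.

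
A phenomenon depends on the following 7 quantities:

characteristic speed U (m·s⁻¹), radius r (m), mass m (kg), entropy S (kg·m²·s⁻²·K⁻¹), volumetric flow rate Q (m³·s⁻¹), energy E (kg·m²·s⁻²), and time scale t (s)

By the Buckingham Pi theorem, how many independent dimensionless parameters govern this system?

There are 7 variables and 4 base dimensions (M, L, T, Θ).
The dimension matrix has rank 4.
Independent dimensionless groups: 7 − 4 = 3.

3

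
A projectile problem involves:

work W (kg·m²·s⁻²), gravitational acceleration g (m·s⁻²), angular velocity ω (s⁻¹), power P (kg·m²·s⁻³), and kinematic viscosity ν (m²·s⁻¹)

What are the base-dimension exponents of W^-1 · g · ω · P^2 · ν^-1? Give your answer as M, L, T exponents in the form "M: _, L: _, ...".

Collect each base-dimension exponent across the product:
  M: −(1) + (0) + (0) + 2·(1) − (0) = 1
  L: −(2) + (1) + (0) + 2·(2) − (2) = 1
  T: −(-2) + (-2) + (-1) + 2·(-3) − (-1) = -6
So the dimensions are [M L T⁻⁶].

M: 1, L: 1, T: -6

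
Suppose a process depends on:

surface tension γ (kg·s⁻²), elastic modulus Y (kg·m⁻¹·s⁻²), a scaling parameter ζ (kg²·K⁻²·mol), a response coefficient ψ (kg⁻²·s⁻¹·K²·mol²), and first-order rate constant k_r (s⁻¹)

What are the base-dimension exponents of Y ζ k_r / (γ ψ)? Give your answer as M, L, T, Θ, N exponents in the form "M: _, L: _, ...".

M: 4, L: -1, T: 0, Θ: -4, N: -1

Collect each base-dimension exponent across the product:
  M: −(1) + (1) + (2) − (-2) + (0) = 4
  L: −(0) + (-1) + (0) − (0) + (0) = -1
  T: −(-2) + (-2) + (0) − (-1) + (-1) = 0
  Θ: −(0) + (0) + (-2) − (2) + (0) = -4
  N: −(0) + (0) + (1) − (2) + (0) = -1
So the dimensions are [M⁴ L⁻¹ Θ⁻⁴ N⁻¹].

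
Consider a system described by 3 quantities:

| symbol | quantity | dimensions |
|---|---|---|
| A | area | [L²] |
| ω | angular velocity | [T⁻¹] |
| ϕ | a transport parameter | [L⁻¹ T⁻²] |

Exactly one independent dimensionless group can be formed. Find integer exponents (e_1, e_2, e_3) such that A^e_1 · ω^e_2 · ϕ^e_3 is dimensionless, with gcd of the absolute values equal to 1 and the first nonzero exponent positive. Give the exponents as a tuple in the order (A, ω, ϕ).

L: e_1·(2) + e_2·(0) + e_3·(-1) = 0
T: e_1·(0) + e_2·(-1) + e_3·(-2) = 0
Solving this homogeneous linear system for the smallest-integer solution (first nonzero entry positive) gives (1, -4, 2).

(1, -4, 2)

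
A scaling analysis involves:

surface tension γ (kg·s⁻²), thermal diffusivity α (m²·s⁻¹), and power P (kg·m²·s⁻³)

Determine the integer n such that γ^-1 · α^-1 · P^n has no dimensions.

1

Balance the M exponent: (1)·n from P, plus −(1) − (0) = -1 from the rest, must sum to zero.
n − 1 = 0, so n = 1.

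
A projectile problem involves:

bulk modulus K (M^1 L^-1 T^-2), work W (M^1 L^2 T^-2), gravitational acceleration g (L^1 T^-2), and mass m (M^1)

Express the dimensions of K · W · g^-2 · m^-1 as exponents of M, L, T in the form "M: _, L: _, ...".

Collect each base-dimension exponent across the product:
  M: (1) + (1) − 2·(0) − (1) = 1
  L: (-1) + (2) − 2·(1) − (0) = -1
  T: (-2) + (-2) − 2·(-2) − (0) = 0
So the dimensions are [M L⁻¹].

M: 1, L: -1, T: 0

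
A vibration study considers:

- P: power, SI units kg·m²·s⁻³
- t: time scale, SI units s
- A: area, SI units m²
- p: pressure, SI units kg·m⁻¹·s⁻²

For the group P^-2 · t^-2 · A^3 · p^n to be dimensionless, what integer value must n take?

2

Balance the M exponent: (1)·n from p, plus −2·(1) − 2·(0) + 3·(0) = -2 from the rest, must sum to zero.
n − 2 = 0, so n = 2.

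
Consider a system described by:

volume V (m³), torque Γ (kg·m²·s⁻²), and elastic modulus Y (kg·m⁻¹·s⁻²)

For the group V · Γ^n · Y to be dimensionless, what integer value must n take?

-1

Balance the M exponent: (1)·n from Γ, plus (0) + (1) = 1 from the rest, must sum to zero.
n + 1 = 0, so n = -1.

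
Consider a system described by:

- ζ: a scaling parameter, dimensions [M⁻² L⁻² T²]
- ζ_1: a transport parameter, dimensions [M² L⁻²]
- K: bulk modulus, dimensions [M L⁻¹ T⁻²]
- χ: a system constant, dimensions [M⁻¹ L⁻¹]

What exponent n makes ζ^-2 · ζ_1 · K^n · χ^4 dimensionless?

Balance the M exponent: (1)·n from K, plus −2·(-2) + (2) + 4·(-1) = 2 from the rest, must sum to zero.
n + 2 = 0, so n = -2.

-2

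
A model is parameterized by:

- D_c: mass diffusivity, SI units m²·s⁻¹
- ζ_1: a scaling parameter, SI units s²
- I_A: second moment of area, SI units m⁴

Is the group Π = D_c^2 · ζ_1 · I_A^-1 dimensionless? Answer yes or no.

yes

Sum the exponent of each base dimension across the product:
  L: 2·[D_c]_L + [ζ_1]_L − [I_A]_L = 2·(2) + (0) − (4) = 0
  T: 2·[D_c]_T + [ζ_1]_T − [I_A]_T = 2·(-1) + (2) − (0) = 0
All base exponents vanish — dimensionless.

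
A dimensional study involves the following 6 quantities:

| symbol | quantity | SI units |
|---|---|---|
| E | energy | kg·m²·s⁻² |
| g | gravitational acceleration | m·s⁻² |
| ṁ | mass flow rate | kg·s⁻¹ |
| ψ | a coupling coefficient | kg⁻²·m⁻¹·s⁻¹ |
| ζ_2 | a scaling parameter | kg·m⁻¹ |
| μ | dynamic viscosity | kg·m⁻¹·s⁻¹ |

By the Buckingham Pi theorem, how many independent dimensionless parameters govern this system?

3

There are 6 variables and 3 base dimensions (M, L, T).
The dimension matrix has rank 3.
Independent dimensionless groups: 6 − 3 = 3.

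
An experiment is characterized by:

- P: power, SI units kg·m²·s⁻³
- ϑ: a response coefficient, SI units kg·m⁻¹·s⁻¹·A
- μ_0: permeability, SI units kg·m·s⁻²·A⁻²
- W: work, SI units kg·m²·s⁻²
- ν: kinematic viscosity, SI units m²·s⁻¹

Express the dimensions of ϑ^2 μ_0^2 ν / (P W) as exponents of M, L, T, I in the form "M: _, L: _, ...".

Collect each base-dimension exponent across the product:
  M: −(1) + 2·(1) + 2·(1) − (1) + (0) = 2
  L: −(2) + 2·(-1) + 2·(1) − (2) + (2) = -2
  T: −(-3) + 2·(-1) + 2·(-2) − (-2) + (-1) = -2
  I: −(0) + 2·(1) + 2·(-2) − (0) + (0) = -2
So the dimensions are [M² L⁻² T⁻² I⁻²].

M: 2, L: -2, T: -2, I: -2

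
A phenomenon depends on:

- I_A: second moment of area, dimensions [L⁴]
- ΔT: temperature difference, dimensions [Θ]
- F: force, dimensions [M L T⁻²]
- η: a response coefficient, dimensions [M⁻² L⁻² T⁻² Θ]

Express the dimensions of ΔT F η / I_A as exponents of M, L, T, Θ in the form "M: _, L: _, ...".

Collect each base-dimension exponent across the product:
  M: −(0) + (0) + (1) + (-2) = -1
  L: −(4) + (0) + (1) + (-2) = -5
  T: −(0) + (0) + (-2) + (-2) = -4
  Θ: −(0) + (1) + (0) + (1) = 2
So the dimensions are [M⁻¹ L⁻⁵ T⁻⁴ Θ²].

M: -1, L: -5, T: -4, Θ: 2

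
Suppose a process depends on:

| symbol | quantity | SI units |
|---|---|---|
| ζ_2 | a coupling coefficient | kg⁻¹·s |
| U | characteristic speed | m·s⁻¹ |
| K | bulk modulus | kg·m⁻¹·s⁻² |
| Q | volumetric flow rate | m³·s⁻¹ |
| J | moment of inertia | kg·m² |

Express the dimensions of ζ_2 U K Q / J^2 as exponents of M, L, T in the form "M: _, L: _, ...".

Collect each base-dimension exponent across the product:
  M: (-1) + (0) + (1) + (0) − 2·(1) = -2
  L: (0) + (1) + (-1) + (3) − 2·(2) = -1
  T: (1) + (-1) + (-2) + (-1) − 2·(0) = -3
So the dimensions are [M⁻² L⁻¹ T⁻³].

M: -2, L: -1, T: -3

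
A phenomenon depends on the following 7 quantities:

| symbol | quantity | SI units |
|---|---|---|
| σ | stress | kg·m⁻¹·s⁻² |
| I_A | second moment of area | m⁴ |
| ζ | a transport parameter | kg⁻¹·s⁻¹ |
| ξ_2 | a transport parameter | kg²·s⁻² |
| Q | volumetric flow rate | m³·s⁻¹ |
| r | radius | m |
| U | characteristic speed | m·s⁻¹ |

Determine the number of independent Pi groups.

There are 7 variables and 3 base dimensions (M, L, T).
The dimension matrix has rank 3.
Independent dimensionless groups: 7 − 3 = 4.

4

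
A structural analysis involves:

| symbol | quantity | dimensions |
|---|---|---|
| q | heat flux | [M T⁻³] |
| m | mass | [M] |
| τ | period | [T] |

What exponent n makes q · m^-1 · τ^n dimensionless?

Balance the T exponent: (1)·n from τ, plus (-3) − (0) = -3 from the rest, must sum to zero.
n − 3 = 0, so n = 3.

3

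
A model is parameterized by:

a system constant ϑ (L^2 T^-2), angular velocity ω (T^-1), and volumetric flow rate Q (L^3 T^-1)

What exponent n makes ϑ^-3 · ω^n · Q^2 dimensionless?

Balance the T exponent: (-1)·n from ω, plus −3·(-2) + 2·(-1) = 4 from the rest, must sum to zero.
−n + 4 = 0, so n = 4.

4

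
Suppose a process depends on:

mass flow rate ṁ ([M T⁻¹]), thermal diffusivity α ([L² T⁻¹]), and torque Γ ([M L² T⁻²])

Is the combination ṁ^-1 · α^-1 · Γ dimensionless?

yes

Sum the exponent of each base dimension across the product:
  M: −[ṁ]_M − [α]_M + [Γ]_M = −(1) − (0) + (1) = 0
  L: −[ṁ]_L − [α]_L + [Γ]_L = −(0) − (2) + (2) = 0
  T: −[ṁ]_T − [α]_T + [Γ]_T = −(-1) − (-1) + (-2) = 0
  Θ: −[ṁ]_Θ − [α]_Θ + [Γ]_Θ = −(0) − (0) + (0) = 0
All base exponents vanish — dimensionless.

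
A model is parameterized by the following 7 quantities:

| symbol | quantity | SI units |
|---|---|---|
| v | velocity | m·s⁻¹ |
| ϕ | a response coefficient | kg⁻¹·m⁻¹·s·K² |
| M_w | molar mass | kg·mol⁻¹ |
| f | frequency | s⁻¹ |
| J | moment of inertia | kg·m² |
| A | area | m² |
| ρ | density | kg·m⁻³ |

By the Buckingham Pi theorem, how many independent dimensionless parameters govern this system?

There are 7 variables and 5 base dimensions (M, L, T, Θ, N).
The dimension matrix has rank 5.
Independent dimensionless groups: 7 − 5 = 2.

2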